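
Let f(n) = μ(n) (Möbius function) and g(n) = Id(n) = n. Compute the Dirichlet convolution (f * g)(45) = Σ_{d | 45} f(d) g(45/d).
(μ * Id)(45) = 24

Divisors of 45: [1, 3, 5, 9, 15, 45]. For each d | 45:
  d = 1: μ(1) · Id(45/1) = 1 · 45 = 45
  d = 3: μ(3) · Id(45/3) = -1 · 15 = -15
  d = 5: μ(5) · Id(45/5) = -1 · 9 = -9
  d = 9: μ(9) · Id(45/9) = 0 · 5 = 0
  d = 15: μ(15) · Id(45/15) = 1 · 3 = 3
  d = 45: μ(45) · Id(45/45) = 0 · 1 = 0
Summing: (μ * Id)(45) = 45 + -15 + -9 + 0 + 3 + 0 = 24.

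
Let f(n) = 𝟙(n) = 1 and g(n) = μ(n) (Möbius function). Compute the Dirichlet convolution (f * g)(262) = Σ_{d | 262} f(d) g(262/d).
(𝟙 * μ)(262) = 0

Divisors of 262: [1, 2, 131, 262]. For each d | 262:
  d = 1: 𝟙(1) · μ(262/1) = 1 · 1 = 1
  d = 2: 𝟙(2) · μ(262/2) = 1 · -1 = -1
  d = 131: 𝟙(131) · μ(262/131) = 1 · -1 = -1
  d = 262: 𝟙(262) · μ(262/262) = 1 · 1 = 1
Summing: (𝟙 * μ)(262) = 1 + -1 + -1 + 1 = 0.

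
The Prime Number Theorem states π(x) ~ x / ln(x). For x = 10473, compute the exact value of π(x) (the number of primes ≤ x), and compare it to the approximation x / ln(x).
π(10473) = 1281;  x/ln(x) ≈ 1131.41;  relative error ≈ 11.68%.

Directly count primes up to 10473: π(10473) = 1281. The PNT approximation gives 10473/ln(10473) ≈ 10473/9.25656 ≈ 1131.41. Relative error (π(x) − x/ln(x)) / π(x) ≈ 11.68%; the approximation is known to undercount slightly (Li(x) is a better estimate).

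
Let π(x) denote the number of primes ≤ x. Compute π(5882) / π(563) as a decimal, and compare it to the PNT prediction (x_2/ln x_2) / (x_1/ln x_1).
π(5882)/π(563) = 775/103 ≈ 7.5243;  PNT prediction ≈ 7.6233.

π(563) = 103 and π(5882) = 775, so π(5882)/π(563) ≈ 7.5243. The PNT-predicted ratio is (5882/ln(5882)) / (563/ln(563)) ≈ 7.6233. The two agree to within a few percent, as expected.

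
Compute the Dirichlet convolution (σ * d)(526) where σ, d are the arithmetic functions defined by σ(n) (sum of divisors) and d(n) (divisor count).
(σ * d)(526) = 1330

Divisors of 526: [1, 2, 263, 526]. For each d | 526:
  d = 1: σ(1) · d(526/1) = 1 · 4 = 4
  d = 2: σ(2) · d(526/2) = 3 · 2 = 6
  d = 263: σ(263) · d(526/263) = 264 · 2 = 528
  d = 526: σ(526) · d(526/526) = 792 · 1 = 792
Summing: (σ * d)(526) = 4 + 6 + 528 + 792 = 1330.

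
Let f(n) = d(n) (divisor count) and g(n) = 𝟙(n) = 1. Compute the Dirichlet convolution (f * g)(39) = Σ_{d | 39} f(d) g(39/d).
(d * 𝟙)(39) = 9

Divisors of 39: [1, 3, 13, 39]. For each d | 39:
  d = 1: d(1) · 𝟙(39/1) = 1 · 1 = 1
  d = 3: d(3) · 𝟙(39/3) = 2 · 1 = 2
  d = 13: d(13) · 𝟙(39/13) = 2 · 1 = 2
  d = 39: d(39) · 𝟙(39/39) = 4 · 1 = 4
Summing: (d * 𝟙)(39) = 1 + 2 + 2 + 4 = 9.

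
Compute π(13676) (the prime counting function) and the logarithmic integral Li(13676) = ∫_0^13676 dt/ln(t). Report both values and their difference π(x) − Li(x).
π(13676) = 1614;  Li(13676) ≈ 1638.28;  π(x) − Li(x) ≈ -24.28.

Direct count of primes ≤ 13676 gives π(13676) = 1614. Numerical evaluation of the logarithmic integral gives Li(13676) ≈ 1638.28. The difference π(x) − Li(x) ≈ -24.28 is typically negative for small/moderate x (Li(x) overestimates), though Littlewood's theorem shows this sign changes infinitely often.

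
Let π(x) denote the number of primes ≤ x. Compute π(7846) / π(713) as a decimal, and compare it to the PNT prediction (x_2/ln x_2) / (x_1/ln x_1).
π(7846)/π(713) = 991/127 ≈ 7.8031;  PNT prediction ≈ 8.0613.

π(713) = 127 and π(7846) = 991, so π(7846)/π(713) ≈ 7.8031. The PNT-predicted ratio is (7846/ln(7846)) / (713/ln(713)) ≈ 8.0613. The two agree to within a few percent, as expected.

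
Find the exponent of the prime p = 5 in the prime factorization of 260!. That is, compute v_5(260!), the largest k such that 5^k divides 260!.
v_5(260!) = 64

Legendre's formula: v_p(n!) = Σ_{k ≥ 1} ⌊n / p^k⌋. For p = 5, n = 260, the terms are:
  ⌊260/5^1⌋ = ⌊260/5⌋ = 52
  ⌊260/5^2⌋ = ⌊260/25⌋ = 10
  ⌊260/5^3⌋ = ⌊260/125⌋ = 2
(the next term ⌊260/5^4⌋ = 0, terminating the sum). Summing: v_5(260!) = 52 + 10 + 2 = 64.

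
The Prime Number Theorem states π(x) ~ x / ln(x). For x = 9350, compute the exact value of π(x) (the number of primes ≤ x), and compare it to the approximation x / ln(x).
π(9350) = 1158;  x/ln(x) ≈ 1022.63;  relative error ≈ 11.69%.

Directly count primes up to 9350: π(9350) = 1158. The PNT approximation gives 9350/ln(9350) ≈ 9350/9.14313 ≈ 1022.63. Relative error (π(x) − x/ln(x)) / π(x) ≈ 11.69%; the approximation is known to undercount slightly (Li(x) is a better estimate).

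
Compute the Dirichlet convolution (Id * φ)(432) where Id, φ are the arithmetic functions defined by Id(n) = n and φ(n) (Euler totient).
(Id * φ)(432) = 3888

Divisors of 432: [1, 2, 3, 4, 6, 8, 9, 12, 16, 18, 24, 27, 36, 48, 54, 72, 108, 144, 216, 432]. For each d | 432:
  d = 1: Id(1) · φ(432/1) = 1 · 144 = 144
  d = 2: Id(2) · φ(432/2) = 2 · 72 = 144
  d = 3: Id(3) · φ(432/3) = 3 · 48 = 144
  d = 4: Id(4) · φ(432/4) = 4 · 36 = 144
  d = 6: Id(6) · φ(432/6) = 6 · 24 = 144
  d = 8: Id(8) · φ(432/8) = 8 · 18 = 144
  d = 9: Id(9) · φ(432/9) = 9 · 16 = 144
  d = 12: Id(12) · φ(432/12) = 12 · 12 = 144
  d = 16: Id(16) · φ(432/16) = 16 · 18 = 288
  d = 18: Id(18) · φ(432/18) = 18 · 8 = 144
  d = 24: Id(24) · φ(432/24) = 24 · 6 = 144
  d = 27: Id(27) · φ(432/27) = 27 · 8 = 216
  d = 36: Id(36) · φ(432/36) = 36 · 4 = 144
  d = 48: Id(48) · φ(432/48) = 48 · 6 = 288
  d = 54: Id(54) · φ(432/54) = 54 · 4 = 216
  d = 72: Id(72) · φ(432/72) = 72 · 2 = 144
  d = 108: Id(108) · φ(432/108) = 108 · 2 = 216
  d = 144: Id(144) · φ(432/144) = 144 · 2 = 288
  d = 216: Id(216) · φ(432/216) = 216 · 1 = 216
  d = 432: Id(432) · φ(432/432) = 432 · 1 = 432
Summing: (Id * φ)(432) = 144 + 144 + 144 + 144 + 144 + 144 + 144 + 144 + 288 + 144 + 144 + 216 + 144 + 288 + 216 + 144 + 216 + 288 + 216 + 432 = 3888.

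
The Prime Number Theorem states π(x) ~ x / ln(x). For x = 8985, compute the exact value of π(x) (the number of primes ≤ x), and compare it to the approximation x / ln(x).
π(8985) = 1116;  x/ln(x) ≈ 987.00;  relative error ≈ 11.56%.

Directly count primes up to 8985: π(8985) = 1116. The PNT approximation gives 8985/ln(8985) ≈ 8985/9.10331 ≈ 987.00. Relative error (π(x) − x/ln(x)) / π(x) ≈ 11.56%; the approximation is known to undercount slightly (Li(x) is a better estimate).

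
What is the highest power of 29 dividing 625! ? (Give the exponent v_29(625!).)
v_29(625!) = 21

Legendre's formula: v_p(n!) = Σ_{k ≥ 1} ⌊n / p^k⌋. For p = 29, n = 625, the terms are:
  ⌊625/29^1⌋ = ⌊625/29⌋ = 21
(the next term ⌊625/29^2⌋ = 0, terminating the sum). Summing: v_29(625!) = 21 = 21.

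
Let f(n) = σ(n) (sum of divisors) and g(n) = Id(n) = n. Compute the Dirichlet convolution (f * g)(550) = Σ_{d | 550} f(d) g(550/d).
(σ * Id)(550) = 9890

Divisors of 550: [1, 2, 5, 10, 11, 22, 25, 50, 55, 110, 275, 550]. For each d | 550:
  d = 1: σ(1) · Id(550/1) = 1 · 550 = 550
  d = 2: σ(2) · Id(550/2) = 3 · 275 = 825
  d = 5: σ(5) · Id(550/5) = 6 · 110 = 660
  d = 10: σ(10) · Id(550/10) = 18 · 55 = 990
  d = 11: σ(11) · Id(550/11) = 12 · 50 = 600
  d = 22: σ(22) · Id(550/22) = 36 · 25 = 900
  d = 25: σ(25) · Id(550/25) = 31 · 22 = 682
  d = 50: σ(50) · Id(550/50) = 93 · 11 = 1023
  d = 55: σ(55) · Id(550/55) = 72 · 10 = 720
  d = 110: σ(110) · Id(550/110) = 216 · 5 = 1080
  d = 275: σ(275) · Id(550/275) = 372 · 2 = 744
  d = 550: σ(550) · Id(550/550) = 1116 · 1 = 1116
Summing: (σ * Id)(550) = 550 + 825 + 660 + 990 + 600 + 900 + 682 + 1023 + 720 + 1080 + 744 + 1116 = 9890.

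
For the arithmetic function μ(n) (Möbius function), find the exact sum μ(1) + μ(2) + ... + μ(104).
Σ_{n ≤ 104} μ(n) = -2

Compute μ(n) for each 1 ≤ n ≤ 104: μ(1) = 1, μ(2) = -1, μ(3) = -1, μ(4) = 0, μ(5) = -1, μ(6) = 1, μ(7) = -1, μ(8) = 0, μ(9) = 0, μ(10) = 1, μ(11) = -1, μ(12) = 0, μ(13) = -1, μ(14) = 1, μ(15) = 1, μ(16) = 0, μ(17) = -1, μ(18) = 0, μ(19) = -1, μ(20) = 0, μ(21) = 1, μ(22) = 1, μ(23) = -1, μ(24) = 0, μ(25) = 0, μ(26) = 1, μ(27) = 0, μ(28) = 0, μ(29) = -1, μ(30) = -1, μ(31) = -1, μ(32) = 0, μ(33) = 1, μ(34) = 1, μ(35) = 1, μ(36) = 0, μ(37) = -1, μ(38) = 1, μ(39) = 1, μ(40) = 0, μ(41) = -1, μ(42) = -1, μ(43) = -1, μ(44) = 0, μ(45) = 0, μ(46) = 1, μ(47) = -1, μ(48) = 0, μ(49) = 0, μ(50) = 0, μ(51) = 1, μ(52) = 0, μ(53) = -1, μ(54) = 0, μ(55) = 1, μ(56) = 0, μ(57) = 1, μ(58) = 1, μ(59) = -1, μ(60) = 0, μ(61) = -1, μ(62) = 1, μ(63) = 0, μ(64) = 0, μ(65) = 1, μ(66) = -1, μ(67) = -1, μ(68) = 0, μ(69) = 1, μ(70) = -1, μ(71) = -1, μ(72) = 0, μ(73) = -1, μ(74) = 1, μ(75) = 0, μ(76) = 0, μ(77) = 1, μ(78) = -1, μ(79) = -1, μ(80) = 0, μ(81) = 0, μ(82) = 1, μ(83) = -1, μ(84) = 0, μ(85) = 1, μ(86) = 1, μ(87) = 1, μ(88) = 0, μ(89) = -1, μ(90) = 0, μ(91) = 1, μ(92) = 0, μ(93) = 1, μ(94) = 1, μ(95) = 1, μ(96) = 0, μ(97) = -1, μ(98) = 0, μ(99) = 0, μ(100) = 0, μ(101) = -1, μ(102) = -1, μ(103) = -1, μ(104) = 0. Summing all 104 values: -2. (Mertens function M(x) = Σ_{n ≤ x} μ(n); on average M(x) should be small (PNT ⟺ M(x) = o(x)).)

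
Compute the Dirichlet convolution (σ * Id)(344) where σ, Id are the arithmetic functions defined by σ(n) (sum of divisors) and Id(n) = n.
(σ * Id)(344) = 4263

Divisors of 344: [1, 2, 4, 8, 43, 86, 172, 344]. For each d | 344:
  d = 1: σ(1) · Id(344/1) = 1 · 344 = 344
  d = 2: σ(2) · Id(344/2) = 3 · 172 = 516
  d = 4: σ(4) · Id(344/4) = 7 · 86 = 602
  d = 8: σ(8) · Id(344/8) = 15 · 43 = 645
  d = 43: σ(43) · Id(344/43) = 44 · 8 = 352
  d = 86: σ(86) · Id(344/86) = 132 · 4 = 528
  d = 172: σ(172) · Id(344/172) = 308 · 2 = 616
  d = 344: σ(344) · Id(344/344) = 660 · 1 = 660
Summing: (σ * Id)(344) = 344 + 516 + 602 + 645 + 352 + 528 + 616 + 660 = 4263.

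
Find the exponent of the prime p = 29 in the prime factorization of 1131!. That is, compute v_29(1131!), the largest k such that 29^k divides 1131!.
v_29(1131!) = 40

Legendre's formula: v_p(n!) = Σ_{k ≥ 1} ⌊n / p^k⌋. For p = 29, n = 1131, the terms are:
  ⌊1131/29^1⌋ = ⌊1131/29⌋ = 39
  ⌊1131/29^2⌋ = ⌊1131/841⌋ = 1
(the next term ⌊1131/29^3⌋ = 0, terminating the sum). Summing: v_29(1131!) = 39 + 1 = 40.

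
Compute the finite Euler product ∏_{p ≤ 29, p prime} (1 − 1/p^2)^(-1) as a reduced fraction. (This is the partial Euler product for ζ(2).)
∏ = 86285158710179/52836150804480

The primes p ≤ 29 are [2, 3, 5, 7, 11, 13, 17, 19, 23, 29]. For each prime, (1 − 1/p^2)^(-1) = p^2 / (p^2 − 1). The product is (1 − 1/2^2)^(-1), (1 − 1/3^2)^(-1), (1 − 1/5^2)^(-1), (1 − 1/7^2)^(-1), (1 − 1/11^2)^(-1), (1 − 1/13^2)^(-1), (1 − 1/17^2)^(-1), (1 − 1/19^2)^(-1), (1 − 1/23^2)^(-1), (1 − 1/29^2)^(-1) = ∏ p^2 / (p^2 − 1) = 86285158710179/52836150804480.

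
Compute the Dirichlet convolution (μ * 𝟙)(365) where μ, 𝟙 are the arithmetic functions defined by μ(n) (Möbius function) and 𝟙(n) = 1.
(μ * 𝟙)(365) = 0

Divisors of 365: [1, 5, 73, 365]. For each d | 365:
  d = 1: μ(1) · 𝟙(365/1) = 1 · 1 = 1
  d = 5: μ(5) · 𝟙(365/5) = -1 · 1 = -1
  d = 73: μ(73) · 𝟙(365/73) = -1 · 1 = -1
  d = 365: μ(365) · 𝟙(365/365) = 1 · 1 = 1
Summing: (μ * 𝟙)(365) = 1 + -1 + -1 + 1 = 0.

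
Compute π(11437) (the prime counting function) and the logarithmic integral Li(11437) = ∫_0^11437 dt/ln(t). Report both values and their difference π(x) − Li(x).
π(11437) = 1379;  Li(11437) ≈ 1401.01;  π(x) − Li(x) ≈ -22.01.

Direct count of primes ≤ 11437 gives π(11437) = 1379. Numerical evaluation of the logarithmic integral gives Li(11437) ≈ 1401.01. The difference π(x) − Li(x) ≈ -22.01 is typically negative for small/moderate x (Li(x) overestimates), though Littlewood's theorem shows this sign changes infinitely often.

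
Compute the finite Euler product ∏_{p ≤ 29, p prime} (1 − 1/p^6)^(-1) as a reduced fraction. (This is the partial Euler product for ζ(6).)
∏ = 72490271559216474168912845656112612875/71254500493223560043941297249880899584

The primes p ≤ 29 are [2, 3, 5, 7, 11, 13, 17, 19, 23, 29]. For each prime, (1 − 1/p^6)^(-1) = p^6 / (p^6 − 1). The product is (1 − 1/2^6)^(-1), (1 − 1/3^6)^(-1), (1 − 1/5^6)^(-1), (1 − 1/7^6)^(-1), (1 − 1/11^6)^(-1), (1 − 1/13^6)^(-1), (1 − 1/17^6)^(-1), (1 − 1/19^6)^(-1), (1 − 1/23^6)^(-1), (1 − 1/29^6)^(-1) = ∏ p^6 / (p^6 − 1) = 72490271559216474168912845656112612875/71254500493223560043941297249880899584.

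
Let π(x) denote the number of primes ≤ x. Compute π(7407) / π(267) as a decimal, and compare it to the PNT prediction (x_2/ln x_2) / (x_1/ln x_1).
π(7407)/π(267) = 939/56 ≈ 16.7679;  PNT prediction ≈ 17.3957.

π(267) = 56 and π(7407) = 939, so π(7407)/π(267) ≈ 16.7679. The PNT-predicted ratio is (7407/ln(7407)) / (267/ln(267)) ≈ 17.3957. The two agree to within a few percent, as expected.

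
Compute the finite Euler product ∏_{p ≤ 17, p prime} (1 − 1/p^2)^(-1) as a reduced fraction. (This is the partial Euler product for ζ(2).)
∏ = 206841635/127401984

The primes p ≤ 17 are [2, 3, 5, 7, 11, 13, 17]. For each prime, (1 − 1/p^2)^(-1) = p^2 / (p^2 − 1). The product is (1 − 1/2^2)^(-1), (1 − 1/3^2)^(-1), (1 − 1/5^2)^(-1), (1 − 1/7^2)^(-1), (1 − 1/11^2)^(-1), (1 − 1/13^2)^(-1), (1 − 1/17^2)^(-1) = ∏ p^2 / (p^2 − 1) = 206841635/127401984.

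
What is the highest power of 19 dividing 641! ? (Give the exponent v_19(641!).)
v_19(641!) = 34

Legendre's formula: v_p(n!) = Σ_{k ≥ 1} ⌊n / p^k⌋. For p = 19, n = 641, the terms are:
  ⌊641/19^1⌋ = ⌊641/19⌋ = 33
  ⌊641/19^2⌋ = ⌊641/361⌋ = 1
(the next term ⌊641/19^3⌋ = 0, terminating the sum). Summing: v_19(641!) = 33 + 1 = 34.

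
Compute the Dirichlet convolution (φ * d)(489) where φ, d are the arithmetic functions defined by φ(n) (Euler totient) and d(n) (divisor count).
(φ * d)(489) = 656

Divisors of 489: [1, 3, 163, 489]. For each d | 489:
  d = 1: φ(1) · d(489/1) = 1 · 4 = 4
  d = 3: φ(3) · d(489/3) = 2 · 2 = 4
  d = 163: φ(163) · d(489/163) = 162 · 2 = 324
  d = 489: φ(489) · d(489/489) = 324 · 1 = 324
Summing: (φ * d)(489) = 4 + 4 + 324 + 324 = 656.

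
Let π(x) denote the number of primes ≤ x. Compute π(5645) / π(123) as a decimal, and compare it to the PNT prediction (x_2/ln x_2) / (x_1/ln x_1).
π(5645)/π(123) = 741/30 ≈ 24.7000;  PNT prediction ≈ 25.5659.

π(123) = 30 and π(5645) = 741, so π(5645)/π(123) ≈ 24.7000. The PNT-predicted ratio is (5645/ln(5645)) / (123/ln(123)) ≈ 25.5659. The two agree to within a few percent, as expected.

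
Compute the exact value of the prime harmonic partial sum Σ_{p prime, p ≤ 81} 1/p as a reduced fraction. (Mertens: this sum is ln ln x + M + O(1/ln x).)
Σ 1/p = 5692733621468679832887230172131/3217644767340672907899084554130

π(81) = 22, so the primes ≤ 81 are [2, 3, 5, 7, 11, 13, 17, 19, 23, 29, 31, 37, 41, 43, 47, 53, 59, 61, 67, 71, 73, 79]. Summing 1/p over these primes: 5692733621468679832887230172131/3217644767340672907899084554130 ≈ 1.7692. Mertens estimate ln ln(81) + 0.2615 ≈ 1.7418.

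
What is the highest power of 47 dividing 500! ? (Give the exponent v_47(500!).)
v_47(500!) = 10

Legendre's formula: v_p(n!) = Σ_{k ≥ 1} ⌊n / p^k⌋. For p = 47, n = 500, the terms are:
  ⌊500/47^1⌋ = ⌊500/47⌋ = 10
(the next term ⌊500/47^2⌋ = 0, terminating the sum). Summing: v_47(500!) = 10 = 10.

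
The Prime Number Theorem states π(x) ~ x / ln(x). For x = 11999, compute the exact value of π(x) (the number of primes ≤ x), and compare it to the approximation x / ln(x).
π(11999) = 1438;  x/ln(x) ≈ 1277.50;  relative error ≈ 11.16%.

Directly count primes up to 11999: π(11999) = 1438. The PNT approximation gives 11999/ln(11999) ≈ 11999/9.39258 ≈ 1277.50. Relative error (π(x) − x/ln(x)) / π(x) ≈ 11.16%; the approximation is known to undercount slightly (Li(x) is a better estimate).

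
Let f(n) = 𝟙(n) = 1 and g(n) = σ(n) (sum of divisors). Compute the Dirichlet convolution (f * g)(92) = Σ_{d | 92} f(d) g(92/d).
(𝟙 * σ)(92) = 275

Divisors of 92: [1, 2, 4, 23, 46, 92]. For each d | 92:
  d = 1: 𝟙(1) · σ(92/1) = 1 · 168 = 168
  d = 2: 𝟙(2) · σ(92/2) = 1 · 72 = 72
  d = 4: 𝟙(4) · σ(92/4) = 1 · 24 = 24
  d = 23: 𝟙(23) · σ(92/23) = 1 · 7 = 7
  d = 46: 𝟙(46) · σ(92/46) = 1 · 3 = 3
  d = 92: 𝟙(92) · σ(92/92) = 1 · 1 = 1
Summing: (𝟙 * σ)(92) = 168 + 72 + 24 + 7 + 3 + 1 = 275.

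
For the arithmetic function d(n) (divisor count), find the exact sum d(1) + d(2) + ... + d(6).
Σ_{n ≤ 6} d(n) = 14

Compute d(n) for each 1 ≤ n ≤ 6: d(1) = 1, d(2) = 2, d(3) = 2, d(4) = 3, d(5) = 2, d(6) = 4. Summing all 6 values: 14. (Dirichlet's divisor formula: Σ_{n ≤ x} d(n) = x ln(x) + (2γ − 1) x + O(√x). For x = 6, the asymptotic estimate is ≈ 11.68.)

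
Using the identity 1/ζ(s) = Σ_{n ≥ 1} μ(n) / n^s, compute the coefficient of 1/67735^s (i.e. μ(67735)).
μ(67735) = 1

Factor n = 67735 = 5 · 19 · 23 · 31. μ(n) = 0 if any exponent ≥ 2 (not squarefree); otherwise μ(n) = (−1)^{ω(n)} where ω(n) is the number of distinct prime factors. Applying: μ(67735) = 1.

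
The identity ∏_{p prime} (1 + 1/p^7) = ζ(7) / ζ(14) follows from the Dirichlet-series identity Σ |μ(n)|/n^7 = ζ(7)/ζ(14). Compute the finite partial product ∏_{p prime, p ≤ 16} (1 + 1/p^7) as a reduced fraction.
∏ = 131129952026000311359081292/130052142598591679794453125

The primes p ≤ 16 are [2, 3, 5, 7, 11, 13]. For each, (1 + 1/p^7) = (p^7 + 1)/p^7. Multiplying these fractions over p ∈ [2, 3, 5, 7, 11, 13] gives 131129952026000311359081292/130052142598591679794453125. (In the limit P → ∞ this tends to ζ(7)/ζ(14).)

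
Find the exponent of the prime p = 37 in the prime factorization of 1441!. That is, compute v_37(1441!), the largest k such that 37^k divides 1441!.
v_37(1441!) = 39

Legendre's formula: v_p(n!) = Σ_{k ≥ 1} ⌊n / p^k⌋. For p = 37, n = 1441, the terms are:
  ⌊1441/37^1⌋ = ⌊1441/37⌋ = 38
  ⌊1441/37^2⌋ = ⌊1441/1369⌋ = 1
(the next term ⌊1441/37^3⌋ = 0, terminating the sum). Summing: v_37(1441!) = 38 + 1 = 39.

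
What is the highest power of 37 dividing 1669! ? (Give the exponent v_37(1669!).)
v_37(1669!) = 46

Legendre's formula: v_p(n!) = Σ_{k ≥ 1} ⌊n / p^k⌋. For p = 37, n = 1669, the terms are:
  ⌊1669/37^1⌋ = ⌊1669/37⌋ = 45
  ⌊1669/37^2⌋ = ⌊1669/1369⌋ = 1
(the next term ⌊1669/37^3⌋ = 0, terminating the sum). Summing: v_37(1669!) = 45 + 1 = 46.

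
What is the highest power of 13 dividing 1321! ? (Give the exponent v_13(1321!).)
v_13(1321!) = 108

Legendre's formula: v_p(n!) = Σ_{k ≥ 1} ⌊n / p^k⌋. For p = 13, n = 1321, the terms are:
  ⌊1321/13^1⌋ = ⌊1321/13⌋ = 101
  ⌊1321/13^2⌋ = ⌊1321/169⌋ = 7
(the next term ⌊1321/13^3⌋ = 0, terminating the sum). Summing: v_13(1321!) = 101 + 7 = 108.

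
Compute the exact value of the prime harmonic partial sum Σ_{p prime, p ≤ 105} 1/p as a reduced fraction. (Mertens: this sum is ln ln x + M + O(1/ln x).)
Σ 1/p = 43710588286712969019768170103664304877397/23984823528925228172706521638692258396210

π(105) = 27, so the primes ≤ 105 are [2, 3, 5, 7, 11, 13, 17, 19, 23, 29, 31, 37, 41, 43, 47, 53, 59, 61, 67, 71, 73, 79, 83, 89, 97, 101, 103]. Summing 1/p over these primes: 43710588286712969019768170103664304877397/23984823528925228172706521638692258396210 ≈ 1.8224. Mertens estimate ln ln(105) + 0.2615 ≈ 1.7992.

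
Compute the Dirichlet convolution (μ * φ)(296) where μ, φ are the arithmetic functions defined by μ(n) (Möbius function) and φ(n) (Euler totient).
(μ * φ)(296) = 70

Divisors of 296: [1, 2, 4, 8, 37, 74, 148, 296]. For each d | 296:
  d = 1: μ(1) · φ(296/1) = 1 · 144 = 144
  d = 2: μ(2) · φ(296/2) = -1 · 72 = -72
  d = 4: μ(4) · φ(296/4) = 0 · 36 = 0
  d = 8: μ(8) · φ(296/8) = 0 · 36 = 0
  d = 37: μ(37) · φ(296/37) = -1 · 4 = -4
  d = 74: μ(74) · φ(296/74) = 1 · 2 = 2
  d = 148: μ(148) · φ(296/148) = 0 · 1 = 0
  d = 296: μ(296) · φ(296/296) = 0 · 1 = 0
Summing: (μ * φ)(296) = 144 + -72 + 0 + 0 + -4 + 2 + 0 + 0 = 70.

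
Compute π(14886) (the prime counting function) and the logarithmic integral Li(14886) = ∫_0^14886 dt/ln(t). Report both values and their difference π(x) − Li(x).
π(14886) = 1743;  Li(14886) ≈ 1764.76;  π(x) − Li(x) ≈ -21.76.

Direct count of primes ≤ 14886 gives π(14886) = 1743. Numerical evaluation of the logarithmic integral gives Li(14886) ≈ 1764.76. The difference π(x) − Li(x) ≈ -21.76 is typically negative for small/moderate x (Li(x) overestimates), though Littlewood's theorem shows this sign changes infinitely often.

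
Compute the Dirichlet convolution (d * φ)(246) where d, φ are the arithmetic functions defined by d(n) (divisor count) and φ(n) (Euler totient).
(d * φ)(246) = 504

Divisors of 246: [1, 2, 3, 6, 41, 82, 123, 246]. For each d | 246:
  d = 1: d(1) · φ(246/1) = 1 · 80 = 80
  d = 2: d(2) · φ(246/2) = 2 · 80 = 160
  d = 3: d(3) · φ(246/3) = 2 · 40 = 80
  d = 6: d(6) · φ(246/6) = 4 · 40 = 160
  d = 41: d(41) · φ(246/41) = 2 · 2 = 4
  d = 82: d(82) · φ(246/82) = 4 · 2 = 8
  d = 123: d(123) · φ(246/123) = 4 · 1 = 4
  d = 246: d(246) · φ(246/246) = 8 · 1 = 8
Summing: (d * φ)(246) = 80 + 160 + 80 + 160 + 4 + 8 + 4 + 8 = 504.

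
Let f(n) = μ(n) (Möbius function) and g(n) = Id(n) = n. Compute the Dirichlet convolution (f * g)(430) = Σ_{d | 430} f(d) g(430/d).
(μ * Id)(430) = 168

Divisors of 430: [1, 2, 5, 10, 43, 86, 215, 430]. For each d | 430:
  d = 1: μ(1) · Id(430/1) = 1 · 430 = 430
  d = 2: μ(2) · Id(430/2) = -1 · 215 = -215
  d = 5: μ(5) · Id(430/5) = -1 · 86 = -86
  d = 10: μ(10) · Id(430/10) = 1 · 43 = 43
  d = 43: μ(43) · Id(430/43) = -1 · 10 = -10
  d = 86: μ(86) · Id(430/86) = 1 · 5 = 5
  d = 215: μ(215) · Id(430/215) = 1 · 2 = 2
  d = 430: μ(430) · Id(430/430) = -1 · 1 = -1
Summing: (μ * Id)(430) = 430 + -215 + -86 + 43 + -10 + 5 + 2 + -1 = 168.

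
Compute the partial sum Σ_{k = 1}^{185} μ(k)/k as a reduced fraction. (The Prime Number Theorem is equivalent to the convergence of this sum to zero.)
Σ μ(k)/k = -4481120979852480116694118773007716790549280440823659912246175579060127/899557715467591630453369012945614634379252921727391775909918599930435715

Values of μ(k) for 1 ≤ k ≤ 185: μ(1) = 1, μ(2) = -1, μ(3) = -1, μ(5) = -1, μ(6) = 1, μ(7) = -1, μ(10) = 1, μ(11) = -1, μ(13) = -1, μ(14) = 1, μ(15) = 1, μ(17) = -1, μ(19) = -1, μ(21) = 1, μ(22) = 1, μ(23) = -1, μ(26) = 1, μ(29) = -1, μ(30) = -1, μ(31) = -1, μ(33) = 1, μ(34) = 1, μ(35) = 1, μ(37) = -1, μ(38) = 1, μ(39) = 1, μ(41) = -1, μ(42) = -1, μ(43) = -1, μ(46) = 1, μ(47) = -1, μ(51) = 1, μ(53) = -1, μ(55) = 1, μ(57) = 1, μ(58) = 1, μ(59) = -1, μ(61) = -1, μ(62) = 1, μ(65) = 1, μ(66) = -1, μ(67) = -1, μ(69) = 1, μ(70) = -1, μ(71) = -1, μ(73) = -1, μ(74) = 1, μ(77) = 1, μ(78) = -1, μ(79) = -1, μ(82) = 1, μ(83) = -1, μ(85) = 1, μ(86) = 1, μ(87) = 1, μ(89) = -1, μ(91) = 1, μ(93) = 1, μ(94) = 1, μ(95) = 1, μ(97) = -1, μ(101) = -1, μ(102) = -1, μ(103) = -1, μ(105) = -1, μ(106) = 1, μ(107) = -1, μ(109) = -1, μ(110) = -1, μ(111) = 1, μ(113) = -1, μ(114) = -1, μ(115) = 1, μ(118) = 1, μ(119) = 1, μ(122) = 1, μ(123) = 1, μ(127) = -1, μ(129) = 1, μ(130) = -1, μ(131) = -1, μ(133) = 1, μ(134) = 1, μ(137) = -1, μ(138) = -1, μ(139) = -1, μ(141) = 1, μ(142) = 1, μ(143) = 1, μ(145) = 1, μ(146) = 1, μ(149) = -1, μ(151) = -1, μ(154) = -1, μ(155) = 1, μ(157) = -1, μ(158) = 1, μ(159) = 1, μ(161) = 1, μ(163) = -1, μ(165) = -1, μ(166) = 1, μ(167) = -1, μ(170) = -1, μ(173) = -1, μ(174) = -1, μ(177) = 1, μ(178) = 1, μ(179) = -1, μ(181) = -1, μ(182) = -1, μ(183) = 1, μ(185) = 1, with μ = 0 on non-squarefree integers. Summing μ(k)/k for k where μ(k) ≠ 0 gives -4481120979852480116694118773007716790549280440823659912246175579060127/899557715467591630453369012945614634379252921727391775909918599930435715 ≈ -0.0050. (PNT ⟺ this sum → 0 as n → ∞.)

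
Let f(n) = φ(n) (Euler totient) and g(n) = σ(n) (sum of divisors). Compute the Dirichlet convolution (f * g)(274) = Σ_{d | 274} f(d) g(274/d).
(φ * σ)(274) = 1096

Divisors of 274: [1, 2, 137, 274]. For each d | 274:
  d = 1: φ(1) · σ(274/1) = 1 · 414 = 414
  d = 2: φ(2) · σ(274/2) = 1 · 138 = 138
  d = 137: φ(137) · σ(274/137) = 136 · 3 = 408
  d = 274: φ(274) · σ(274/274) = 136 · 1 = 136
Summing: (φ * σ)(274) = 414 + 138 + 408 + 136 = 1096.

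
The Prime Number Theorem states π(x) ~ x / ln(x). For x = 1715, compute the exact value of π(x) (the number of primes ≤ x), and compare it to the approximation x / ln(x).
π(1715) = 267;  x/ln(x) ≈ 230.29;  relative error ≈ 13.75%.

Directly count primes up to 1715: π(1715) = 267. The PNT approximation gives 1715/ln(1715) ≈ 1715/7.44717 ≈ 230.29. Relative error (π(x) − x/ln(x)) / π(x) ≈ 13.75%; the approximation is known to undercount slightly (Li(x) is a better estimate).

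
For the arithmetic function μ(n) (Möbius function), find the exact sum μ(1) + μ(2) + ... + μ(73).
Σ_{n ≤ 73} μ(n) = -4

Compute μ(n) for each 1 ≤ n ≤ 73: μ(1) = 1, μ(2) = -1, μ(3) = -1, μ(4) = 0, μ(5) = -1, μ(6) = 1, μ(7) = -1, μ(8) = 0, μ(9) = 0, μ(10) = 1, μ(11) = -1, μ(12) = 0, μ(13) = -1, μ(14) = 1, μ(15) = 1, μ(16) = 0, μ(17) = -1, μ(18) = 0, μ(19) = -1, μ(20) = 0, μ(21) = 1, μ(22) = 1, μ(23) = -1, μ(24) = 0, μ(25) = 0, μ(26) = 1, μ(27) = 0, μ(28) = 0, μ(29) = -1, μ(30) = -1, μ(31) = -1, μ(32) = 0, μ(33) = 1, μ(34) = 1, μ(35) = 1, μ(36) = 0, μ(37) = -1, μ(38) = 1, μ(39) = 1, μ(40) = 0, μ(41) = -1, μ(42) = -1, μ(43) = -1, μ(44) = 0, μ(45) = 0, μ(46) = 1, μ(47) = -1, μ(48) = 0, μ(49) = 0, μ(50) = 0, μ(51) = 1, μ(52) = 0, μ(53) = -1, μ(54) = 0, μ(55) = 1, μ(56) = 0, μ(57) = 1, μ(58) = 1, μ(59) = -1, μ(60) = 0, μ(61) = -1, μ(62) = 1, μ(63) = 0, μ(64) = 0, μ(65) = 1, μ(66) = -1, μ(67) = -1, μ(68) = 0, μ(69) = 1, μ(70) = -1, μ(71) = -1, μ(72) = 0, μ(73) = -1. Summing all 73 values: -4. (Mertens function M(x) = Σ_{n ≤ x} μ(n); on average M(x) should be small (PNT ⟺ M(x) = o(x)).)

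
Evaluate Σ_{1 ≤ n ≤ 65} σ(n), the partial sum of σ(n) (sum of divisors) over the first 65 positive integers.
Σ_{n ≤ 65} σ(n) = 3487

Compute σ(n) for each 1 ≤ n ≤ 65: σ(1) = 1, σ(2) = 3, σ(3) = 4, σ(4) = 7, σ(5) = 6, σ(6) = 12, σ(7) = 8, σ(8) = 15, σ(9) = 13, σ(10) = 18, σ(11) = 12, σ(12) = 28, σ(13) = 14, σ(14) = 24, σ(15) = 24, σ(16) = 31, σ(17) = 18, σ(18) = 39, σ(19) = 20, σ(20) = 42, σ(21) = 32, σ(22) = 36, σ(23) = 24, σ(24) = 60, σ(25) = 31, σ(26) = 42, σ(27) = 40, σ(28) = 56, σ(29) = 30, σ(30) = 72, σ(31) = 32, σ(32) = 63, σ(33) = 48, σ(34) = 54, σ(35) = 48, σ(36) = 91, σ(37) = 38, σ(38) = 60, σ(39) = 56, σ(40) = 90, σ(41) = 42, σ(42) = 96, σ(43) = 44, σ(44) = 84, σ(45) = 78, σ(46) = 72, σ(47) = 48, σ(48) = 124, σ(49) = 57, σ(50) = 93, σ(51) = 72, σ(52) = 98, σ(53) = 54, σ(54) = 120, σ(55) = 72, σ(56) = 120, σ(57) = 80, σ(58) = 90, σ(59) = 60, σ(60) = 168, σ(61) = 62, σ(62) = 96, σ(63) = 104, σ(64) = 127, σ(65) = 84. Summing all 65 values: 3487. (Average order: Σ_{n ≤ x} σ(n) ~ (π²/12) x². For x = 65, (π²/12)·65² ≈ 3474.92.)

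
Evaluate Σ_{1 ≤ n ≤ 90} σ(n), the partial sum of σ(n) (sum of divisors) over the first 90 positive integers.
Σ_{n ≤ 90} σ(n) = 6733

Compute σ(n) for each 1 ≤ n ≤ 90: σ(1) = 1, σ(2) = 3, σ(3) = 4, σ(4) = 7, σ(5) = 6, σ(6) = 12, σ(7) = 8, σ(8) = 15, σ(9) = 13, σ(10) = 18, σ(11) = 12, σ(12) = 28, σ(13) = 14, σ(14) = 24, σ(15) = 24, σ(16) = 31, σ(17) = 18, σ(18) = 39, σ(19) = 20, σ(20) = 42, σ(21) = 32, σ(22) = 36, σ(23) = 24, σ(24) = 60, σ(25) = 31, σ(26) = 42, σ(27) = 40, σ(28) = 56, σ(29) = 30, σ(30) = 72, σ(31) = 32, σ(32) = 63, σ(33) = 48, σ(34) = 54, σ(35) = 48, σ(36) = 91, σ(37) = 38, σ(38) = 60, σ(39) = 56, σ(40) = 90, σ(41) = 42, σ(42) = 96, σ(43) = 44, σ(44) = 84, σ(45) = 78, σ(46) = 72, σ(47) = 48, σ(48) = 124, σ(49) = 57, σ(50) = 93, σ(51) = 72, σ(52) = 98, σ(53) = 54, σ(54) = 120, σ(55) = 72, σ(56) = 120, σ(57) = 80, σ(58) = 90, σ(59) = 60, σ(60) = 168, σ(61) = 62, σ(62) = 96, σ(63) = 104, σ(64) = 127, σ(65) = 84, σ(66) = 144, σ(67) = 68, σ(68) = 126, σ(69) = 96, σ(70) = 144, σ(71) = 72, σ(72) = 195, σ(73) = 74, σ(74) = 114, σ(75) = 124, σ(76) = 140, σ(77) = 96, σ(78) = 168, σ(79) = 80, σ(80) = 186, σ(81) = 121, σ(82) = 126, σ(83) = 84, σ(84) = 224, σ(85) = 108, σ(86) = 132, σ(87) = 120, σ(88) = 180, σ(89) = 90, σ(90) = 234. Summing all 90 values: 6733. (Average order: Σ_{n ≤ x} σ(n) ~ (π²/12) x². For x = 90, (π²/12)·90² ≈ 6661.98.)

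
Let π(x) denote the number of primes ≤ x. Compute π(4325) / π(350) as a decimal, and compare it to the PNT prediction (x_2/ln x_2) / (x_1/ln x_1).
π(4325)/π(350) = 590/70 ≈ 8.4286;  PNT prediction ≈ 8.6462.

π(350) = 70 and π(4325) = 590, so π(4325)/π(350) ≈ 8.4286. The PNT-predicted ratio is (4325/ln(4325)) / (350/ln(350)) ≈ 8.6462. The two agree to within a few percent, as expected.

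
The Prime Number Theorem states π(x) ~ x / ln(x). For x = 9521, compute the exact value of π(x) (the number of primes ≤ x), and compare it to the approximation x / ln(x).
π(9521) = 1179;  x/ln(x) ≈ 1039.27;  relative error ≈ 11.85%.

Directly count primes up to 9521: π(9521) = 1179. The PNT approximation gives 9521/ln(9521) ≈ 9521/9.16126 ≈ 1039.27. Relative error (π(x) − x/ln(x)) / π(x) ≈ 11.85%; the approximation is known to undercount slightly (Li(x) is a better estimate).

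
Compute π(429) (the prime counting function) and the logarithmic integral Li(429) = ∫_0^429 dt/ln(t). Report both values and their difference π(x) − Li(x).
π(429) = 82;  Li(429) ≈ 90.23;  π(x) − Li(x) ≈ -8.23.

Direct count of primes ≤ 429 gives π(429) = 82. Numerical evaluation of the logarithmic integral gives Li(429) ≈ 90.23. The difference π(x) − Li(x) ≈ -8.23 is typically negative for small/moderate x (Li(x) overestimates), though Littlewood's theorem shows this sign changes infinitely often.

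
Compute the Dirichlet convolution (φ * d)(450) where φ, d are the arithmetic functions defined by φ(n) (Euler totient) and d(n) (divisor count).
(φ * d)(450) = 1209

Divisors of 450: [1, 2, 3, 5, 6, 9, 10, 15, 18, 25, 30, 45, 50, 75, 90, 150, 225, 450]. For each d | 450:
  d = 1: φ(1) · d(450/1) = 1 · 18 = 18
  d = 2: φ(2) · d(450/2) = 1 · 9 = 9
  d = 3: φ(3) · d(450/3) = 2 · 12 = 24
  d = 5: φ(5) · d(450/5) = 4 · 12 = 48
  d = 6: φ(6) · d(450/6) = 2 · 6 = 12
  d = 9: φ(9) · d(450/9) = 6 · 6 = 36
  d = 10: φ(10) · d(450/10) = 4 · 6 = 24
  d = 15: φ(15) · d(450/15) = 8 · 8 = 64
  d = 18: φ(18) · d(450/18) = 6 · 3 = 18
  d = 25: φ(25) · d(450/25) = 20 · 6 = 120
  d = 30: φ(30) · d(450/30) = 8 · 4 = 32
  d = 45: φ(45) · d(450/45) = 24 · 4 = 96
  d = 50: φ(50) · d(450/50) = 20 · 3 = 60
  d = 75: φ(75) · d(450/75) = 40 · 4 = 160
  d = 90: φ(90) · d(450/90) = 24 · 2 = 48
  d = 150: φ(150) · d(450/150) = 40 · 2 = 80
  d = 225: φ(225) · d(450/225) = 120 · 2 = 240
  d = 450: φ(450) · d(450/450) = 120 · 1 = 120
Summing: (φ * d)(450) = 18 + 9 + 24 + 48 + 12 + 36 + 24 + 64 + 18 + 120 + 32 + 96 + 60 + 160 + 48 + 80 + 240 + 120 = 1209.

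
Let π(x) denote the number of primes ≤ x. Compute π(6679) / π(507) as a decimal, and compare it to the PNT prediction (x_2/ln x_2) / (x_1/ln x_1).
π(6679)/π(507) = 861/96 ≈ 8.9688;  PNT prediction ≈ 9.3169.

π(507) = 96 and π(6679) = 861, so π(6679)/π(507) ≈ 8.9688. The PNT-predicted ratio is (6679/ln(6679)) / (507/ln(507)) ≈ 9.3169. The two agree to within a few percent, as expected.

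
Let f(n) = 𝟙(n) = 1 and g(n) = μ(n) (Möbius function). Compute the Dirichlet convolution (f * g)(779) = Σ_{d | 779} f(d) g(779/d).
(𝟙 * μ)(779) = 0

Divisors of 779: [1, 19, 41, 779]. For each d | 779:
  d = 1: 𝟙(1) · μ(779/1) = 1 · 1 = 1
  d = 19: 𝟙(19) · μ(779/19) = 1 · -1 = -1
  d = 41: 𝟙(41) · μ(779/41) = 1 · -1 = -1
  d = 779: 𝟙(779) · μ(779/779) = 1 · 1 = 1
Summing: (𝟙 * μ)(779) = 1 + -1 + -1 + 1 = 0.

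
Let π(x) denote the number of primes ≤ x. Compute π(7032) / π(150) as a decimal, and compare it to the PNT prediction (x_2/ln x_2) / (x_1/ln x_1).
π(7032)/π(150) = 904/35 ≈ 25.8286;  PNT prediction ≈ 26.5176.

π(150) = 35 and π(7032) = 904, so π(7032)/π(150) ≈ 25.8286. The PNT-predicted ratio is (7032/ln(7032)) / (150/ln(150)) ≈ 26.5176. The two agree to within a few percent, as expected.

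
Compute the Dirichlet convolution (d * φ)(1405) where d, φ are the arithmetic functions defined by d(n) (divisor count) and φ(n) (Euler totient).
(d * φ)(1405) = 1692

Divisors of 1405: [1, 5, 281, 1405]. For each d | 1405:
  d = 1: d(1) · φ(1405/1) = 1 · 1120 = 1120
  d = 5: d(5) · φ(1405/5) = 2 · 280 = 560
  d = 281: d(281) · φ(1405/281) = 2 · 4 = 8
  d = 1405: d(1405) · φ(1405/1405) = 4 · 1 = 4
Summing: (d * φ)(1405) = 1120 + 560 + 8 + 4 = 1692.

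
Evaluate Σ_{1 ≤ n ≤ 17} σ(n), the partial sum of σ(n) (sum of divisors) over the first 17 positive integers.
Σ_{n ≤ 17} σ(n) = 238

Compute σ(n) for each 1 ≤ n ≤ 17: σ(1) = 1, σ(2) = 3, σ(3) = 4, σ(4) = 7, σ(5) = 6, σ(6) = 12, σ(7) = 8, σ(8) = 15, σ(9) = 13, σ(10) = 18, σ(11) = 12, σ(12) = 28, σ(13) = 14, σ(14) = 24, σ(15) = 24, σ(16) = 31, σ(17) = 18. Summing all 17 values: 238. (Average order: Σ_{n ≤ x} σ(n) ~ (π²/12) x². For x = 17, (π²/12)·17² ≈ 237.69.)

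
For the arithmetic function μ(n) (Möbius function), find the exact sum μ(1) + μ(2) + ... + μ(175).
Σ_{n ≤ 175} μ(n) = -4

Compute μ(n) for each 1 ≤ n ≤ 175: μ(1) = 1, μ(2) = -1, μ(3) = -1, μ(4) = 0, μ(5) = -1, μ(6) = 1, μ(7) = -1, μ(8) = 0, μ(9) = 0, μ(10) = 1, μ(11) = -1, μ(12) = 0, μ(13) = -1, μ(14) = 1, μ(15) = 1, μ(16) = 0, μ(17) = -1, μ(18) = 0, μ(19) = -1, μ(20) = 0, μ(21) = 1, μ(22) = 1, μ(23) = -1, μ(24) = 0, μ(25) = 0, μ(26) = 1, μ(27) = 0, μ(28) = 0, μ(29) = -1, μ(30) = -1, μ(31) = -1, μ(32) = 0, μ(33) = 1, μ(34) = 1, μ(35) = 1, μ(36) = 0, μ(37) = -1, μ(38) = 1, μ(39) = 1, μ(40) = 0, μ(41) = -1, μ(42) = -1, μ(43) = -1, μ(44) = 0, μ(45) = 0, μ(46) = 1, μ(47) = -1, μ(48) = 0, μ(49) = 0, μ(50) = 0, μ(51) = 1, μ(52) = 0, μ(53) = -1, μ(54) = 0, μ(55) = 1, μ(56) = 0, μ(57) = 1, μ(58) = 1, μ(59) = -1, μ(60) = 0, μ(61) = -1, μ(62) = 1, μ(63) = 0, μ(64) = 0, μ(65) = 1, μ(66) = -1, μ(67) = -1, μ(68) = 0, μ(69) = 1, μ(70) = -1, μ(71) = -1, μ(72) = 0, μ(73) = -1, μ(74) = 1, μ(75) = 0, μ(76) = 0, μ(77) = 1, μ(78) = -1, μ(79) = -1, μ(80) = 0, μ(81) = 0, μ(82) = 1, μ(83) = -1, μ(84) = 0, μ(85) = 1, μ(86) = 1, μ(87) = 1, μ(88) = 0, μ(89) = -1, μ(90) = 0, μ(91) = 1, μ(92) = 0, μ(93) = 1, μ(94) = 1, μ(95) = 1, μ(96) = 0, μ(97) = -1, μ(98) = 0, μ(99) = 0, μ(100) = 0, μ(101) = -1, μ(102) = -1, μ(103) = -1, μ(104) = 0, μ(105) = -1, μ(106) = 1, μ(107) = -1, μ(108) = 0, μ(109) = -1, μ(110) = -1, μ(111) = 1, μ(112) = 0, μ(113) = -1, μ(114) = -1, μ(115) = 1, μ(116) = 0, μ(117) = 0, μ(118) = 1, μ(119) = 1, μ(120) = 0, μ(121) = 0, μ(122) = 1, μ(123) = 1, μ(124) = 0, μ(125) = 0, μ(126) = 0, μ(127) = -1, μ(128) = 0, μ(129) = 1, μ(130) = -1, μ(131) = -1, μ(132) = 0, μ(133) = 1, μ(134) = 1, μ(135) = 0, μ(136) = 0, μ(137) = -1, μ(138) = -1, μ(139) = -1, μ(140) = 0, μ(141) = 1, μ(142) = 1, μ(143) = 1, μ(144) = 0, μ(145) = 1, μ(146) = 1, μ(147) = 0, μ(148) = 0, μ(149) = -1, μ(150) = 0, μ(151) = -1, μ(152) = 0, μ(153) = 0, μ(154) = -1, μ(155) = 1, μ(156) = 0, μ(157) = -1, μ(158) = 1, μ(159) = 1, μ(160) = 0, μ(161) = 1, μ(162) = 0, μ(163) = -1, μ(164) = 0, μ(165) = -1, μ(166) = 1, μ(167) = -1, μ(168) = 0, μ(169) = 0, μ(170) = -1, μ(171) = 0, μ(172) = 0, μ(173) = -1, μ(174) = -1, μ(175) = 0. Summing all 175 values: -4. (Mertens function M(x) = Σ_{n ≤ x} μ(n); on average M(x) should be small (PNT ⟺ M(x) = o(x)).)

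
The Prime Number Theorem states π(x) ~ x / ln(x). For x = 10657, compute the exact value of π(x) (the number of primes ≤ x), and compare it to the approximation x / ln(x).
π(10657) = 1300;  x/ln(x) ≈ 1149.13;  relative error ≈ 11.61%.

Directly count primes up to 10657: π(10657) = 1300. The PNT approximation gives 10657/ln(10657) ≈ 10657/9.27397 ≈ 1149.13. Relative error (π(x) − x/ln(x)) / π(x) ≈ 11.61%; the approximation is known to undercount slightly (Li(x) is a better estimate).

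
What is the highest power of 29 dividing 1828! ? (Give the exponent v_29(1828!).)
v_29(1828!) = 65

Legendre's formula: v_p(n!) = Σ_{k ≥ 1} ⌊n / p^k⌋. For p = 29, n = 1828, the terms are:
  ⌊1828/29^1⌋ = ⌊1828/29⌋ = 63
  ⌊1828/29^2⌋ = ⌊1828/841⌋ = 2
(the next term ⌊1828/29^3⌋ = 0, terminating the sum). Summing: v_29(1828!) = 63 + 2 = 65.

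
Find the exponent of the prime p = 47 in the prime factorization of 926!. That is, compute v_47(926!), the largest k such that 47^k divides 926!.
v_47(926!) = 19

Legendre's formula: v_p(n!) = Σ_{k ≥ 1} ⌊n / p^k⌋. For p = 47, n = 926, the terms are:
  ⌊926/47^1⌋ = ⌊926/47⌋ = 19
(the next term ⌊926/47^2⌋ = 0, terminating the sum). Summing: v_47(926!) = 19 = 19.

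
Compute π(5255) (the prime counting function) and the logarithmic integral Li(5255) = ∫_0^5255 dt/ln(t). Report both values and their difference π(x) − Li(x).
π(5255) = 697;  Li(5255) ≈ 714.13;  π(x) − Li(x) ≈ -17.13.

Direct count of primes ≤ 5255 gives π(5255) = 697. Numerical evaluation of the logarithmic integral gives Li(5255) ≈ 714.13. The difference π(x) − Li(x) ≈ -17.13 is typically negative for small/moderate x (Li(x) overestimates), though Littlewood's theorem shows this sign changes infinitely often.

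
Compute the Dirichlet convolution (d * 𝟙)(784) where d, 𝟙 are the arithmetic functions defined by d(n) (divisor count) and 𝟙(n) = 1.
(d * 𝟙)(784) = 90

Divisors of 784: [1, 2, 4, 7, 8, 14, 16, 28, 49, 56, 98, 112, 196, 392, 784]. For each d | 784:
  d = 1: d(1) · 𝟙(784/1) = 1 · 1 = 1
  d = 2: d(2) · 𝟙(784/2) = 2 · 1 = 2
  d = 4: d(4) · 𝟙(784/4) = 3 · 1 = 3
  d = 7: d(7) · 𝟙(784/7) = 2 · 1 = 2
  d = 8: d(8) · 𝟙(784/8) = 4 · 1 = 4
  d = 14: d(14) · 𝟙(784/14) = 4 · 1 = 4
  d = 16: d(16) · 𝟙(784/16) = 5 · 1 = 5
  d = 28: d(28) · 𝟙(784/28) = 6 · 1 = 6
  d = 49: d(49) · 𝟙(784/49) = 3 · 1 = 3
  d = 56: d(56) · 𝟙(784/56) = 8 · 1 = 8
  d = 98: d(98) · 𝟙(784/98) = 6 · 1 = 6
  d = 112: d(112) · 𝟙(784/112) = 10 · 1 = 10
  d = 196: d(196) · 𝟙(784/196) = 9 · 1 = 9
  d = 392: d(392) · 𝟙(784/392) = 12 · 1 = 12
  d = 784: d(784) · 𝟙(784/784) = 15 · 1 = 15
Summing: (d * 𝟙)(784) = 1 + 2 + 3 + 2 + 4 + 4 + 5 + 6 + 3 + 8 + 6 + 10 + 9 + 12 + 15 = 90.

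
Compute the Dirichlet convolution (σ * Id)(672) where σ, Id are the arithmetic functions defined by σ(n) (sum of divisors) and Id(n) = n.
(σ * Id)(672) = 33705

Divisors of 672: [1, 2, 3, 4, 6, 7, 8, 12, 14, 16, 21, 24, 28, 32, 42, 48, 56, 84, 96, 112, 168, 224, 336, 672]. For each d | 672:
  d = 1: σ(1) · Id(672/1) = 1 · 672 = 672
  d = 2: σ(2) · Id(672/2) = 3 · 336 = 1008
  d = 3: σ(3) · Id(672/3) = 4 · 224 = 896
  d = 4: σ(4) · Id(672/4) = 7 · 168 = 1176
  d = 6: σ(6) · Id(672/6) = 12 · 112 = 1344
  d = 7: σ(7) · Id(672/7) = 8 · 96 = 768
  d = 8: σ(8) · Id(672/8) = 15 · 84 = 1260
  d = 12: σ(12) · Id(672/12) = 28 · 56 = 1568
  d = 14: σ(14) · Id(672/14) = 24 · 48 = 1152
  d = 16: σ(16) · Id(672/16) = 31 · 42 = 1302
  d = 21: σ(21) · Id(672/21) = 32 · 32 = 1024
  d = 24: σ(24) · Id(672/24) = 60 · 28 = 1680
  d = 28: σ(28) · Id(672/28) = 56 · 24 = 1344
  d = 32: σ(32) · Id(672/32) = 63 · 21 = 1323
  d = 42: σ(42) · Id(672/42) = 96 · 16 = 1536
  d = 48: σ(48) · Id(672/48) = 124 · 14 = 1736
  d = 56: σ(56) · Id(672/56) = 120 · 12 = 1440
  d = 84: σ(84) · Id(672/84) = 224 · 8 = 1792
  d = 96: σ(96) · Id(672/96) = 252 · 7 = 1764
  d = 112: σ(112) · Id(672/112) = 248 · 6 = 1488
  d = 168: σ(168) · Id(672/168) = 480 · 4 = 1920
  d = 224: σ(224) · Id(672/224) = 504 · 3 = 1512
  d = 336: σ(336) · Id(672/336) = 992 · 2 = 1984
  d = 672: σ(672) · Id(672/672) = 2016 · 1 = 2016
Summing: (σ * Id)(672) = 672 + 1008 + 896 + 1176 + 1344 + 768 + 1260 + 1568 + 1152 + 1302 + 1024 + 1680 + 1344 + 1323 + 1536 + 1736 + 1440 + 1792 + 1764 + 1488 + 1920 + 1512 + 1984 + 2016 = 33705.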